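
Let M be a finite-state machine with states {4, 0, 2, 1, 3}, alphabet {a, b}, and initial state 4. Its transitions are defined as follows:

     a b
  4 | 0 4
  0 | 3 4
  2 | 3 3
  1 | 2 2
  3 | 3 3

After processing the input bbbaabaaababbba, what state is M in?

3

Trace: 4 -b-> 4 -b-> 4 -b-> 4 -a-> 0 -a-> 3 -b-> 3 -a-> 3 -a-> 3 -a-> 3 -b-> 3 -a-> 3 -b-> 3 -b-> 3 -b-> 3 -a-> 3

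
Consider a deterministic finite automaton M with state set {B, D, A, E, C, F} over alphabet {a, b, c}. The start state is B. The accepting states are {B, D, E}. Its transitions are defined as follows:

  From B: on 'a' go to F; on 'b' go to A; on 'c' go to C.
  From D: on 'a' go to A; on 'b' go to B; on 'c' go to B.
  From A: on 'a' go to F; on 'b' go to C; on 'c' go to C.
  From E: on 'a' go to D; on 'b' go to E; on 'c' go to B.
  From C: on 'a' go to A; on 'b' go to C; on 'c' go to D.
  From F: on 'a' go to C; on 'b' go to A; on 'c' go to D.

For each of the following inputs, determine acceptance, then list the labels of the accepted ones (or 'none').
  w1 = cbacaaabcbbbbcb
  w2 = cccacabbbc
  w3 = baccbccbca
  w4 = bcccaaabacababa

w1, w2

w1:
  start at B
  read 'c': B → C
  read 'b': C → C
  read 'a': C → A
  read 'c': A → C
  read 'a': C → A
  read 'a': A → F
  read 'a': F → C
  read 'b': C → C
  read 'c': C → D
  read 'b': D → B
  read 'b': B → A
  read 'b': A → C
  read 'b': C → C
  read 'c': C → D
  read 'b': D → B
  end B, accepted
w2:
  start at B
  read 'c': B → C
  read 'c': C → D
  read 'c': D → B
  read 'a': B → F
  read 'c': F → D
  read 'a': D → A
  read 'b': A → C
  read 'b': C → C
  read 'b': C → C
  read 'c': C → D
  end D, accepted
w3:
  start at B
  read 'b': B → A
  read 'a': A → F
  read 'c': F → D
  read 'c': D → B
  read 'b': B → A
  read 'c': A → C
  read 'c': C → D
  read 'b': D → B
  read 'c': B → C
  read 'a': C → A
  end A, rejected
w4:
  start at B
  read 'b': B → A
  read 'c': A → C
  read 'c': C → D
  read 'c': D → B
  read 'a': B → F
  read 'a': F → C
  read 'a': C → A
  read 'b': A → C
  read 'a': C → A
  read 'c': A → C
  read 'a': C → A
  read 'b': A → C
  read 'a': C → A
  read 'b': A → C
  read 'a': C → A
  end A, rejected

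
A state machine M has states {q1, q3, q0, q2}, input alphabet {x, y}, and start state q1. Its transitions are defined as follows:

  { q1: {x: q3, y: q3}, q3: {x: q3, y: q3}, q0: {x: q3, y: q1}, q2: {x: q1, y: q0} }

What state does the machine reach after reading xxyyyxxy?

q1 → q3 → q3 → q3 → q3 → q3 → q3 → q3 → q3

q3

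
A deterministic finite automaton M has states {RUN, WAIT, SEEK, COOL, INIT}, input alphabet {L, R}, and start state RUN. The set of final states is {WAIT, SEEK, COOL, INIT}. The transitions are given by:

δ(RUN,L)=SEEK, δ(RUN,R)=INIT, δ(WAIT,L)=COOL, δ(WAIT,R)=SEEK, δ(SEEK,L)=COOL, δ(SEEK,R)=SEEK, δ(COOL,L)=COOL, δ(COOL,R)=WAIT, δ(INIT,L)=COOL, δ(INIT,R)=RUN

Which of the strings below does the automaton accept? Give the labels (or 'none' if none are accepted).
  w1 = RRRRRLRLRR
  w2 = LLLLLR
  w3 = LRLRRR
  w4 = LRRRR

w1, w2, w3, w4

w1:
  start at RUN
  read 'R': RUN → INIT
  read 'R': INIT → RUN
  read 'R': RUN → INIT
  read 'R': INIT → RUN
  read 'R': RUN → INIT
  read 'L': INIT → COOL
  read 'R': COOL → WAIT
  read 'L': WAIT → COOL
  read 'R': COOL → WAIT
  read 'R': WAIT → SEEK
  end SEEK, accepted
w2:
  start at RUN
  read 'L': RUN → SEEK
  read 'L': SEEK → COOL
  read 'L': COOL → COOL
  read 'L': COOL → COOL
  read 'L': COOL → COOL
  read 'R': COOL → WAIT
  end WAIT, accepted
w3:
  start at RUN
  read 'L': RUN → SEEK
  read 'R': SEEK → SEEK
  read 'L': SEEK → COOL
  read 'R': COOL → WAIT
  read 'R': WAIT → SEEK
  read 'R': SEEK → SEEK
  end SEEK, accepted
w4:
  start at RUN
  read 'L': RUN → SEEK
  read 'R': SEEK → SEEK
  read 'R': SEEK → SEEK
  read 'R': SEEK → SEEK
  read 'R': SEEK → SEEK
  end SEEK, accepted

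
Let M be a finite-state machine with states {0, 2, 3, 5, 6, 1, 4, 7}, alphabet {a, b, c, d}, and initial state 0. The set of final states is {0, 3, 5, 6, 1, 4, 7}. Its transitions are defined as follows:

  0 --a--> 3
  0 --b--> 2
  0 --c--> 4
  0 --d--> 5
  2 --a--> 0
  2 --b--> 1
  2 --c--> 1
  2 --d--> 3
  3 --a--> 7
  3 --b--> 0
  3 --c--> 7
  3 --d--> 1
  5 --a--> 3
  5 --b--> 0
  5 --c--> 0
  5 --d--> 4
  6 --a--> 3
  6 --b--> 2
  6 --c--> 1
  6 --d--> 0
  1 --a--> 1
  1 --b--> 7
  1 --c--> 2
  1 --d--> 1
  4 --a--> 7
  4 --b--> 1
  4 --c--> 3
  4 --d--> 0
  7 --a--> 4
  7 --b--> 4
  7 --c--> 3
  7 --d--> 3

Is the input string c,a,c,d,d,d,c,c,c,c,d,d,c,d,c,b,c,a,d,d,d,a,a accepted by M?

Yes

Trace: 0 -c-> 4 -a-> 7 -c-> 3 -d-> 1 -d-> 1 -d-> 1 -c-> 2 -c-> 1 -c-> 2 -c-> 1 -d-> 1 -d-> 1 -c-> 2 -d-> 3 -c-> 7 -b-> 4 -c-> 3 -a-> 7 -d-> 3 -d-> 1 -d-> 1 -a-> 1 -a-> 1
End state 1 is accepting.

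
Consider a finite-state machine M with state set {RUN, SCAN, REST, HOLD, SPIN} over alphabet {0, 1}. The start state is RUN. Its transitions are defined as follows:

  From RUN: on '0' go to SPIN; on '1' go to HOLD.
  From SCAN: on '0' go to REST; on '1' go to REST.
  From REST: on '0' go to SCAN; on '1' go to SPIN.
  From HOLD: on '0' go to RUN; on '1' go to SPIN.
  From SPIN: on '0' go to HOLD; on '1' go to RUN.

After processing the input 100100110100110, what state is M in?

SPIN

start at RUN
read '1': RUN → HOLD
read '0': HOLD → RUN
read '0': RUN → SPIN
read '1': SPIN → RUN
read '0': RUN → SPIN
read '0': SPIN → HOLD
read '1': HOLD → SPIN
read '1': SPIN → RUN
read '0': RUN → SPIN
read '1': SPIN → RUN
read '0': RUN → SPIN
read '0': SPIN → HOLD
read '1': HOLD → SPIN
read '1': SPIN → RUN
read '0': RUN → SPIN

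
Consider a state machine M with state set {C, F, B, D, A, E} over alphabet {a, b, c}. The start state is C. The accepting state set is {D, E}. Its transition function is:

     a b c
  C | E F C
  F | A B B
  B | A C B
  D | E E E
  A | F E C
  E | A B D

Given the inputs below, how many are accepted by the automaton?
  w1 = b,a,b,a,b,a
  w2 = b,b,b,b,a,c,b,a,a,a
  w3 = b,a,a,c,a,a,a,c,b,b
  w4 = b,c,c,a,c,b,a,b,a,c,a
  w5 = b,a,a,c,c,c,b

1

w1: C → F → A → E → A → E → A  → end A, rejected
w2: C → F → B → C → F → A → C → F → A → F → A  → end A, rejected
w3: C → F → A → F → B → A → F → A → C → F → B  → end B, rejected
w4: C → F → B → B → A → C → F → A → E → A → C → E  → end E, accepted
w5: C → F → A → F → B → B → B → C  → end C, rejected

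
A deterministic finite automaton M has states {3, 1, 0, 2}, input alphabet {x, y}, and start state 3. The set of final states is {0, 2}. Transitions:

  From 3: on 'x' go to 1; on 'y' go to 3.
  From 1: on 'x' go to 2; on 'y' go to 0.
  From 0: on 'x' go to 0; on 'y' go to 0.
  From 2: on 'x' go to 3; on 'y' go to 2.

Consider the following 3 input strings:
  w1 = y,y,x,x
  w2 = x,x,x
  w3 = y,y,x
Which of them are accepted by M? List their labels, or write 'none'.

w1

w1: 3 → 3 → 3 → 1 → 2  → end 2, accepted
w2: 3 → 1 → 2 → 3  → end 3, rejected
w3: 3 → 3 → 3 → 1  → end 1, rejected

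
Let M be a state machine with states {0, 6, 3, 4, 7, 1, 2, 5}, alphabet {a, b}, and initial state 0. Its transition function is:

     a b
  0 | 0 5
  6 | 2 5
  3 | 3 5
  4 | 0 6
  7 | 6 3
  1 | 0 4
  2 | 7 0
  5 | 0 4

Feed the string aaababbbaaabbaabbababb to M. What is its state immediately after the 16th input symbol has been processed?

5

start at 0
read 'a': 0 → 0
read 'a': 0 → 0
read 'a': 0 → 0
read 'b': 0 → 5
read 'a': 5 → 0
read 'b': 0 → 5
read 'b': 5 → 4
read 'b': 4 → 6
read 'a': 6 → 2
read 'a': 2 → 7
read 'a': 7 → 6
read 'b': 6 → 5
read 'b': 5 → 4
read 'a': 4 → 0
read 'a': 0 → 0
read 'b': 0 → 5
After 16 symbols: 5.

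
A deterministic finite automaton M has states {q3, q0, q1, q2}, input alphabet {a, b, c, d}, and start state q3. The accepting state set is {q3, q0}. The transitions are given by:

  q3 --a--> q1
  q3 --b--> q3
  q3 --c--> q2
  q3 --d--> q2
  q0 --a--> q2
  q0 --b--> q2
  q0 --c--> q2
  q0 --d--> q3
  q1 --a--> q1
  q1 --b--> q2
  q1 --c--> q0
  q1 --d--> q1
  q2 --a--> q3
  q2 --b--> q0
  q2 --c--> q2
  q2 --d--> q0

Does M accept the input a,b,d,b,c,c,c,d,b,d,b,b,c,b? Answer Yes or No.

Yes

start at q3
read 'a': q3 → q1
read 'b': q1 → q2
read 'd': q2 → q0
read 'b': q0 → q2
read 'c': q2 → q2
read 'c': q2 → q2
read 'c': q2 → q2
read 'd': q2 → q0
read 'b': q0 → q2
read 'd': q2 → q0
read 'b': q0 → q2
read 'b': q2 → q0
read 'c': q0 → q2
read 'b': q2 → q0
End state q0 is accepting.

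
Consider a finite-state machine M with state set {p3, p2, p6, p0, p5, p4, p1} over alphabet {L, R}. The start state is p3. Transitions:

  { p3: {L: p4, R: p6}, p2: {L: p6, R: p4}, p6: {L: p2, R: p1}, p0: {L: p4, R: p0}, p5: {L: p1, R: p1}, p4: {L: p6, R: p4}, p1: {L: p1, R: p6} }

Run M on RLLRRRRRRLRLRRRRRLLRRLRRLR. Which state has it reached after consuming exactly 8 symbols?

p1

p3 → p6 → p2 → p6 → p1 → p6 → p1 → p6 → p1
After 8 symbols: p1.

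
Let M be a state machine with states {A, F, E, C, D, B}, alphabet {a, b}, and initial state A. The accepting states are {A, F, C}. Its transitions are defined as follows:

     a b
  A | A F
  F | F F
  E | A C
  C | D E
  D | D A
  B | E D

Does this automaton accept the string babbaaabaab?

start at A
read 'b': A → F
read 'a': F → F
read 'b': F → F
read 'b': F → F
read 'a': F → F
read 'a': F → F
read 'a': F → F
read 'b': F → F
read 'a': F → F
read 'a': F → F
read 'b': F → F
End state F is accepting.

Yes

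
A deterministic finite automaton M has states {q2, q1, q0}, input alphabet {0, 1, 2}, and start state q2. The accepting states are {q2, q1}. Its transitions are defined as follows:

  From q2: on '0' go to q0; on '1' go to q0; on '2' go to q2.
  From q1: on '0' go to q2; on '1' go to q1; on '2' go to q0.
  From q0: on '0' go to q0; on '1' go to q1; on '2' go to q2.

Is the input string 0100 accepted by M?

q2 → q0 → q1 → q2 → q0
End state q0 is not accepting.

No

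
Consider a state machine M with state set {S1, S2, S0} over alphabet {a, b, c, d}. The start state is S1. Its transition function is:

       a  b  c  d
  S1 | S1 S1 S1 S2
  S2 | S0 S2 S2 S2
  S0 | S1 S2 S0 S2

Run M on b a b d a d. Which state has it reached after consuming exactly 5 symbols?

S0

start at S1
read 'b': S1 → S1
read 'a': S1 → S1
read 'b': S1 → S1
read 'd': S1 → S2
read 'a': S2 → S0
After 5 symbols: S0.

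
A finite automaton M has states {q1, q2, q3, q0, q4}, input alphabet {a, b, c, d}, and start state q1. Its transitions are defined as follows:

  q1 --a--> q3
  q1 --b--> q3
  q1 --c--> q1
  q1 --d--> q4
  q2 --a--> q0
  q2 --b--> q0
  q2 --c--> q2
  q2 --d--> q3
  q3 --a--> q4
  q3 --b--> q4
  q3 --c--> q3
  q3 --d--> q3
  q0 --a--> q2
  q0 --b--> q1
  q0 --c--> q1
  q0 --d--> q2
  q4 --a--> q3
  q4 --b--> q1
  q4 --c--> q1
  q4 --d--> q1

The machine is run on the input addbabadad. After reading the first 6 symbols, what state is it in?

q4

q1 → q3 → q3 → q3 → q4 → q3 → q4
After 6 symbols: q4.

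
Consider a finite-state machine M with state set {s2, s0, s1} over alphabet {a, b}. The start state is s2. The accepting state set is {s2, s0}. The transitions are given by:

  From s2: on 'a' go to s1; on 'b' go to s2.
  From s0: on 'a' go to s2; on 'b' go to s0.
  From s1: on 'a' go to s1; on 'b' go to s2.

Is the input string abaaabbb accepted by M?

Trace: s2 -a-> s1 -b-> s2 -a-> s1 -a-> s1 -a-> s1 -b-> s2 -b-> s2 -b-> s2
End state s2 is accepting.

Yes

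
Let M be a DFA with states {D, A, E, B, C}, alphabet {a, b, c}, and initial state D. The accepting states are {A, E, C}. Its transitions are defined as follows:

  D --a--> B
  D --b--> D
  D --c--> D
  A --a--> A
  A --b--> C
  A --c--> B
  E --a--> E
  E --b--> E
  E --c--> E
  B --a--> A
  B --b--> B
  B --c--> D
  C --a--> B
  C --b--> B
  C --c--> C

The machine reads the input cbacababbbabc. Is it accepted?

Yes

Trace: D -c-> D -b-> D -a-> B -c-> D -a-> B -b-> B -a-> A -b-> C -b-> B -b-> B -a-> A -b-> C -c-> C
End state C is accepting.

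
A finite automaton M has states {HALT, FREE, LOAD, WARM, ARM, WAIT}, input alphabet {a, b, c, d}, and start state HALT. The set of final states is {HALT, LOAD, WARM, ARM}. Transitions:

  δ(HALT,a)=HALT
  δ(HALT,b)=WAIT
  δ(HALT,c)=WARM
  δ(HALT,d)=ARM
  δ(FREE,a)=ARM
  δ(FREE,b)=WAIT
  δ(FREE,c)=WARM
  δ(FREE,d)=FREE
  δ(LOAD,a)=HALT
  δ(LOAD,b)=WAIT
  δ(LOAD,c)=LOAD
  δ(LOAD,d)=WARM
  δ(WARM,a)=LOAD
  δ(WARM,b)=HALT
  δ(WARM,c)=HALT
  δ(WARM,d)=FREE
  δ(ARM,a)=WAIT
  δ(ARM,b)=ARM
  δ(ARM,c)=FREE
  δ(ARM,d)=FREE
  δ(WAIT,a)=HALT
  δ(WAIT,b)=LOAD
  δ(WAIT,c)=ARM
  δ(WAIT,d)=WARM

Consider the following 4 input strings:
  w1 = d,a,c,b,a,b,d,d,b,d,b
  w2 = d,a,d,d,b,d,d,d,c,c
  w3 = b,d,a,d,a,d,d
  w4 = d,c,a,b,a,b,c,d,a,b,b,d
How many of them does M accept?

w1: Trace: HALT -d-> ARM -a-> WAIT -c-> ARM -b-> ARM -a-> WAIT -b-> LOAD -d-> WARM -d-> FREE -b-> WAIT -d-> WARM -b-> HALT  → end HALT, accepted
w2: Trace: HALT -d-> ARM -a-> WAIT -d-> WARM -d-> FREE -b-> WAIT -d-> WARM -d-> FREE -d-> FREE -c-> WARM -c-> HALT  → end HALT, accepted
w3: Trace: HALT -b-> WAIT -d-> WARM -a-> LOAD -d-> WARM -a-> LOAD -d-> WARM -d-> FREE  → end FREE, rejected
w4: Trace: HALT -d-> ARM -c-> FREE -a-> ARM -b-> ARM -a-> WAIT -b-> LOAD -c-> LOAD -d-> WARM -a-> LOAD -b-> WAIT -b-> LOAD -d-> WARM  → end WARM, accepted

3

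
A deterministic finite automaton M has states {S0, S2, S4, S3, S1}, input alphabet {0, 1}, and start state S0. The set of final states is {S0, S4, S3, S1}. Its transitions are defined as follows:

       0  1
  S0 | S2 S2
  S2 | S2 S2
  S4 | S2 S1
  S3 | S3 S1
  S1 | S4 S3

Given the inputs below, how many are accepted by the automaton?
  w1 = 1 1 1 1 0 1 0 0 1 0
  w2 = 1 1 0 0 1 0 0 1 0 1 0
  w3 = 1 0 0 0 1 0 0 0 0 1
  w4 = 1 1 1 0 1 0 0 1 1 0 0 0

w1: Trace: S0 -1-> S2 -1-> S2 -1-> S2 -1-> S2 -0-> S2 -1-> S2 -0-> S2 -0-> S2 -1-> S2 -0-> S2  → end S2, rejected
w2: Trace: S0 -1-> S2 -1-> S2 -0-> S2 -0-> S2 -1-> S2 -0-> S2 -0-> S2 -1-> S2 -0-> S2 -1-> S2 -0-> S2  → end S2, rejected
w3: Trace: S0 -1-> S2 -0-> S2 -0-> S2 -0-> S2 -1-> S2 -0-> S2 -0-> S2 -0-> S2 -0-> S2 -1-> S2  → end S2, rejected
w4: Trace: S0 -1-> S2 -1-> S2 -1-> S2 -0-> S2 -1-> S2 -0-> S2 -0-> S2 -1-> S2 -1-> S2 -0-> S2 -0-> S2 -0-> S2  → end S2, rejected

0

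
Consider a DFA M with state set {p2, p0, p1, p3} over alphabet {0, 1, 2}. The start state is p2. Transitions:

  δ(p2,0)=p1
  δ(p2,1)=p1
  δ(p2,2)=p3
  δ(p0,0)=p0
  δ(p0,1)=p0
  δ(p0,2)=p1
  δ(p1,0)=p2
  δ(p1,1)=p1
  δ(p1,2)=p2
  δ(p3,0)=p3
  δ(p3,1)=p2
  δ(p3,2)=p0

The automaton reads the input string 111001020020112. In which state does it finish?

p1

p2 → p1 → p1 → p1 → p2 → p1 → p1 → p2 → p3 → p3 → p3 → p0 → p0 → p0 → p0 → p1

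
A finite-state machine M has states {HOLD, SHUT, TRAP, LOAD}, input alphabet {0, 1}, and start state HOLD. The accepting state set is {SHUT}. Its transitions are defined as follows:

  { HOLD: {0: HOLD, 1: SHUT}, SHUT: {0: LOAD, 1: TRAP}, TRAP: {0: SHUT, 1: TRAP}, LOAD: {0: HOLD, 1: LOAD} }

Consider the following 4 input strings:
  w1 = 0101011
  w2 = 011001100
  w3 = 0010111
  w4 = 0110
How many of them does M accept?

1

w1: HOLD → HOLD → SHUT → LOAD → LOAD → HOLD → SHUT → TRAP  → end TRAP, rejected
w2: HOLD → HOLD → SHUT → TRAP → SHUT → LOAD → LOAD → LOAD → HOLD → HOLD  → end HOLD, rejected
w3: HOLD → HOLD → HOLD → SHUT → LOAD → LOAD → LOAD → LOAD  → end LOAD, rejected
w4: HOLD → HOLD → SHUT → TRAP → SHUT  → end SHUT, accepted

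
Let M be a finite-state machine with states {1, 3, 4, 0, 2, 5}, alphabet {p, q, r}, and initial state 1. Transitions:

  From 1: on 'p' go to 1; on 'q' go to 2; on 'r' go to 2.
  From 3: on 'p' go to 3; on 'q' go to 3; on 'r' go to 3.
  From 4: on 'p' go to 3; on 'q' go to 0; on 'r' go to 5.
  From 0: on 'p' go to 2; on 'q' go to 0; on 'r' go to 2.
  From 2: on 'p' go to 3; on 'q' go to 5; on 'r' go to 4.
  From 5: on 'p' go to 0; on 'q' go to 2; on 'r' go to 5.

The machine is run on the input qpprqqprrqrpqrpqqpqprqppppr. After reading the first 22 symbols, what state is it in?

3

start at 1
read 'q': 1 → 2
read 'p': 2 → 3
read 'p': 3 → 3
read 'r': 3 → 3
read 'q': 3 → 3
read 'q': 3 → 3
read 'p': 3 → 3
read 'r': 3 → 3
read 'r': 3 → 3
read 'q': 3 → 3
read 'r': 3 → 3
read 'p': 3 → 3
read 'q': 3 → 3
read 'r': 3 → 3
read 'p': 3 → 3
read 'q': 3 → 3
read 'q': 3 → 3
read 'p': 3 → 3
read 'q': 3 → 3
read 'p': 3 → 3
read 'r': 3 → 3
read 'q': 3 → 3
After 22 symbols: 3.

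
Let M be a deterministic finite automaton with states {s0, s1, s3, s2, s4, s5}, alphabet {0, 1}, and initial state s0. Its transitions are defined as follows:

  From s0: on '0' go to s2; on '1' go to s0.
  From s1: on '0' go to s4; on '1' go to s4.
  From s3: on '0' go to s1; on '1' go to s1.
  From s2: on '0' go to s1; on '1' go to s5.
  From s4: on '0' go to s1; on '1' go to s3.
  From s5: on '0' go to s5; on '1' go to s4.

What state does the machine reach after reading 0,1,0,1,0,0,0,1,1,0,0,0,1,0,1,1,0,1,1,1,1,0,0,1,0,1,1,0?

s0 → s2 → s5 → s5 → s4 → s1 → s4 → s1 → s4 → s3 → s1 → s4 → s1 → s4 → s1 → s4 → s3 → s1 → s4 → s3 → s1 → s4 → s1 → s4 → s3 → s1 → s4 → s3 → s1

s1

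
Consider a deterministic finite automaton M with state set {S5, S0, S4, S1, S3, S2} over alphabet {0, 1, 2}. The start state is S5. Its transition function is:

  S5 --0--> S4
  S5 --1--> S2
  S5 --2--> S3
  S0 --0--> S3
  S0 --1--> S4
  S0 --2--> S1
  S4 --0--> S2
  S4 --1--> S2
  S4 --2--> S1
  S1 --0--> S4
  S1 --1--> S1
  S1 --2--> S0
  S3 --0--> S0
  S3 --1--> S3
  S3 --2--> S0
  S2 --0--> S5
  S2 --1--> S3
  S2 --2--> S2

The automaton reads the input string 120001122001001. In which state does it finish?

S5 → S2 → S2 → S5 → S4 → S2 → S3 → S3 → S0 → S1 → S4 → S2 → S3 → S0 → S3 → S3

S3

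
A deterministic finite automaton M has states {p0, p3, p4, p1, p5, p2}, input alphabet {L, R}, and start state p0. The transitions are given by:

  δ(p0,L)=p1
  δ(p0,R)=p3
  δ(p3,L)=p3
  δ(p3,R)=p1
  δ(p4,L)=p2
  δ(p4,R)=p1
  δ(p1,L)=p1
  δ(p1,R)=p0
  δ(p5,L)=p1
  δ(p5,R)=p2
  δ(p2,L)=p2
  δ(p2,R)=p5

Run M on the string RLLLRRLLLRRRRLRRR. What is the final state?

p0 → p3 → p3 → p3 → p3 → p1 → p0 → p1 → p1 → p1 → p0 → p3 → p1 → p0 → p1 → p0 → p3 → p1

p1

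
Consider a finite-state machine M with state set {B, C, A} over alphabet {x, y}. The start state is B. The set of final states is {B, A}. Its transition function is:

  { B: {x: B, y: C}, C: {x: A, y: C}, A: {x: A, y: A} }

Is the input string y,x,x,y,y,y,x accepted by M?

start at B
read 'y': B → C
read 'x': C → A
read 'x': A → A
read 'y': A → A
read 'y': A → A
read 'y': A → A
read 'x': A → A
End state A is accepting.

Yes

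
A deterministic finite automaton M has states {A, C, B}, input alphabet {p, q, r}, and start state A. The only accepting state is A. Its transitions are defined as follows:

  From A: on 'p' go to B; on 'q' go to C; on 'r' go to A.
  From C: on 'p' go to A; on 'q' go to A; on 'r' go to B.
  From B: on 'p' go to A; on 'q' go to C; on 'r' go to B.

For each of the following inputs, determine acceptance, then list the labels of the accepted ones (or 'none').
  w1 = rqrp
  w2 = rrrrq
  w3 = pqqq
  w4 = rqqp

w1

w1: Trace: A -r-> A -q-> C -r-> B -p-> A  → end A, accepted
w2: Trace: A -r-> A -r-> A -r-> A -r-> A -q-> C  → end C, rejected
w3: Trace: A -p-> B -q-> C -q-> A -q-> C  → end C, rejected
w4: Trace: A -r-> A -q-> C -q-> A -p-> B  → end B, rejected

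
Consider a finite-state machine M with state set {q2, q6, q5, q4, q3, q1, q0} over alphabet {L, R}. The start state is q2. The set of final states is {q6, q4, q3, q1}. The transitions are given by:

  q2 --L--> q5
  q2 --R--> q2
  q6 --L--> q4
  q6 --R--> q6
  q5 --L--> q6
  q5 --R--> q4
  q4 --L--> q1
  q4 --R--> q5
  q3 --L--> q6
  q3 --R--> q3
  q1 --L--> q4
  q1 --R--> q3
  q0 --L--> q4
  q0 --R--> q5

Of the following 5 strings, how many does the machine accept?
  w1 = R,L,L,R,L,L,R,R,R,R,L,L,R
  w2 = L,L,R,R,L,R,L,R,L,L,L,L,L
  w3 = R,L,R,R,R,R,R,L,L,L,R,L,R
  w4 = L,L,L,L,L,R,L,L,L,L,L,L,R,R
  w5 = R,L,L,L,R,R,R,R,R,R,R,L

w1:
  start at q2
  read 'R': q2 → q2
  read 'L': q2 → q5
  read 'L': q5 → q6
  read 'R': q6 → q6
  read 'L': q6 → q4
  read 'L': q4 → q1
  read 'R': q1 → q3
  read 'R': q3 → q3
  read 'R': q3 → q3
  read 'R': q3 → q3
  read 'L': q3 → q6
  read 'L': q6 → q4
  read 'R': q4 → q5
  end q5, rejected
w2:
  start at q2
  read 'L': q2 → q5
  read 'L': q5 → q6
  read 'R': q6 → q6
  read 'R': q6 → q6
  read 'L': q6 → q4
  read 'R': q4 → q5
  read 'L': q5 → q6
  read 'R': q6 → q6
  read 'L': q6 → q4
  read 'L': q4 → q1
  read 'L': q1 → q4
  read 'L': q4 → q1
  read 'L': q1 → q4
  end q4, accepted
w3:
  start at q2
  read 'R': q2 → q2
  read 'L': q2 → q5
  read 'R': q5 → q4
  read 'R': q4 → q5
  read 'R': q5 → q4
  read 'R': q4 → q5
  read 'R': q5 → q4
  read 'L': q4 → q1
  read 'L': q1 → q4
  read 'L': q4 → q1
  read 'R': q1 → q3
  read 'L': q3 → q6
  read 'R': q6 → q6
  end q6, accepted
w4:
  start at q2
  read 'L': q2 → q5
  read 'L': q5 → q6
  read 'L': q6 → q4
  read 'L': q4 → q1
  read 'L': q1 → q4
  read 'R': q4 → q5
  read 'L': q5 → q6
  read 'L': q6 → q4
  read 'L': q4 → q1
  read 'L': q1 → q4
  read 'L': q4 → q1
  read 'L': q1 → q4
  read 'R': q4 → q5
  read 'R': q5 → q4
  end q4, accepted
w5:
  start at q2
  read 'R': q2 → q2
  read 'L': q2 → q5
  read 'L': q5 → q6
  read 'L': q6 → q4
  read 'R': q4 → q5
  read 'R': q5 → q4
  read 'R': q4 → q5
  read 'R': q5 → q4
  read 'R': q4 → q5
  read 'R': q5 → q4
  read 'R': q4 → q5
  read 'L': q5 → q6
  end q6, accepted

4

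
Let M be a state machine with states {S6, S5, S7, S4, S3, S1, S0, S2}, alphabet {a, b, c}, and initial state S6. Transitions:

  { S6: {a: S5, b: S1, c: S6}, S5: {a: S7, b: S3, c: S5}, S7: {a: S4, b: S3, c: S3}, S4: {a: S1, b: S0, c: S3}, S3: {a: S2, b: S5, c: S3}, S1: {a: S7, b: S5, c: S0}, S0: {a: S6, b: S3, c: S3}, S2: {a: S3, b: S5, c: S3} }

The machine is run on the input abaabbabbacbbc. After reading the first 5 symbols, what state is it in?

start at S6
read 'a': S6 → S5
read 'b': S5 → S3
read 'a': S3 → S2
read 'a': S2 → S3
read 'b': S3 → S5
After 5 symbols: S5.

S5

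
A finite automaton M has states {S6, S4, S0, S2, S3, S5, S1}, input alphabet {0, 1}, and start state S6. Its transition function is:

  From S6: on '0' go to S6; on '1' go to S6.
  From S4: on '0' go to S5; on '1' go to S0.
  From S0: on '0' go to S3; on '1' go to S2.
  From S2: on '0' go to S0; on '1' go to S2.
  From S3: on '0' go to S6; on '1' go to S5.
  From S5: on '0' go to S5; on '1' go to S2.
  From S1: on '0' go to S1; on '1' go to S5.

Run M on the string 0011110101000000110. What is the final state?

S6

start at S6
read '0': S6 → S6
read '0': S6 → S6
read '1': S6 → S6
read '1': S6 → S6
read '1': S6 → S6
read '1': S6 → S6
read '0': S6 → S6
read '1': S6 → S6
read '0': S6 → S6
read '1': S6 → S6
read '0': S6 → S6
read '0': S6 → S6
read '0': S6 → S6
read '0': S6 → S6
read '0': S6 → S6
read '0': S6 → S6
read '1': S6 → S6
read '1': S6 → S6
read '0': S6 → S6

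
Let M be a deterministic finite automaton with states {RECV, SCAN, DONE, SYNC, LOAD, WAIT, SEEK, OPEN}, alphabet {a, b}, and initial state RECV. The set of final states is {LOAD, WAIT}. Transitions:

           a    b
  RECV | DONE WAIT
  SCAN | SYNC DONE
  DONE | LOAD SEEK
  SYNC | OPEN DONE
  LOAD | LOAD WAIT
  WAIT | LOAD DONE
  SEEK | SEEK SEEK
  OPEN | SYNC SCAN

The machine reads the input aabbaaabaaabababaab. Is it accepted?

RECV → DONE → LOAD → WAIT → DONE → LOAD → LOAD → LOAD → WAIT → LOAD → LOAD → LOAD → WAIT → LOAD → WAIT → LOAD → WAIT → LOAD → LOAD → WAIT
End state WAIT is accepting.

Yes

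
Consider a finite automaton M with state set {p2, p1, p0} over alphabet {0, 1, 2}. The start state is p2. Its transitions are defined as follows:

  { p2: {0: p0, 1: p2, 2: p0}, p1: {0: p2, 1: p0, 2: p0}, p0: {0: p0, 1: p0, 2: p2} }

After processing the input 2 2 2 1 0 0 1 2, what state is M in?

p2

start at p2
read '2': p2 → p0
read '2': p0 → p2
read '2': p2 → p0
read '1': p0 → p0
read '0': p0 → p0
read '0': p0 → p0
read '1': p0 → p0
read '2': p0 → p2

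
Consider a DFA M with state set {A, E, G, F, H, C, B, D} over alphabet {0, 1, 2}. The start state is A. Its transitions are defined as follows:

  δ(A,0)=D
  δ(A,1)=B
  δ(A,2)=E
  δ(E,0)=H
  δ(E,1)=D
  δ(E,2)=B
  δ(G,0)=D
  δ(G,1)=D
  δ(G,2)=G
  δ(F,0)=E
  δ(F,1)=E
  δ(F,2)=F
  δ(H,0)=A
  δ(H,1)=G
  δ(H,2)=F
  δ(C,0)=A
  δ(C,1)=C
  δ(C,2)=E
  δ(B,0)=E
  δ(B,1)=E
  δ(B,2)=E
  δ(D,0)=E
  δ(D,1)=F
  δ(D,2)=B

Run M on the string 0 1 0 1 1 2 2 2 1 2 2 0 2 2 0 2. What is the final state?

B

Trace: A -0-> D -1-> F -0-> E -1-> D -1-> F -2-> F -2-> F -2-> F -1-> E -2-> B -2-> E -0-> H -2-> F -2-> F -0-> E -2-> B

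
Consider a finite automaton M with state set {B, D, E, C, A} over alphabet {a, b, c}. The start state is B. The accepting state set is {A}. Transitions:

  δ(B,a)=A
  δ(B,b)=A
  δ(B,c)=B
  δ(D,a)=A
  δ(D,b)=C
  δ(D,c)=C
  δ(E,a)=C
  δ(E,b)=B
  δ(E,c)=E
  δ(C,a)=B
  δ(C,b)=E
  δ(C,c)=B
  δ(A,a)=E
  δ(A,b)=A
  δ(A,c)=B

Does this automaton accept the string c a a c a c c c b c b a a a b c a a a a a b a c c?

No

Trace: B -c-> B -a-> A -a-> E -c-> E -a-> C -c-> B -c-> B -c-> B -b-> A -c-> B -b-> A -a-> E -a-> C -a-> B -b-> A -c-> B -a-> A -a-> E -a-> C -a-> B -a-> A -b-> A -a-> E -c-> E -c-> E
End state E is not accepting.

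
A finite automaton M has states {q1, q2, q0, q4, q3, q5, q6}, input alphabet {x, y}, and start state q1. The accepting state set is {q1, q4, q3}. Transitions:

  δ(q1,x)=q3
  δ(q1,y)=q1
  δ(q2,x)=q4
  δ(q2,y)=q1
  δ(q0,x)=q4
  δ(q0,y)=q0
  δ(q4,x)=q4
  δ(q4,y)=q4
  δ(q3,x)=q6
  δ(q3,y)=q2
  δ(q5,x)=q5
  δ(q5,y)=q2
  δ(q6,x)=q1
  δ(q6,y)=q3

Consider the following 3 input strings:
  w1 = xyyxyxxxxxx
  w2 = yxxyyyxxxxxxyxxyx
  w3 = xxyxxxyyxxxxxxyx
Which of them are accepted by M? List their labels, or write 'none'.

w1, w3

w1: q1 → q3 → q2 → q1 → q3 → q2 → q4 → q4 → q4 → q4 → q4 → q4  → end q4, accepted
w2: q1 → q1 → q3 → q6 → q3 → q2 → q1 → q3 → q6 → q1 → q3 → q6 → q1 → q1 → q3 → q6 → q3 → q6  → end q6, rejected
w3: q1 → q3 → q6 → q3 → q6 → q1 → q3 → q2 → q1 → q3 → q6 → q1 → q3 → q6 → q1 → q1 → q3  → end q3, accepted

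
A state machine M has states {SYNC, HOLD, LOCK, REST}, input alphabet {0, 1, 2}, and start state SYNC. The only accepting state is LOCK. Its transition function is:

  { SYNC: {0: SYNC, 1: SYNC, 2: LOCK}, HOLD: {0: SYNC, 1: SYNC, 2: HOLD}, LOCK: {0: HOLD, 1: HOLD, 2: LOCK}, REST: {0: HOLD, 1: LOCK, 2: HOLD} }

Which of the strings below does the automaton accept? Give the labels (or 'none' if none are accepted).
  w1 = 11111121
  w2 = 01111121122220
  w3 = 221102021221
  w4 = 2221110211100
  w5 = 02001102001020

w1: SYNC → SYNC → SYNC → SYNC → SYNC → SYNC → SYNC → LOCK → HOLD  → end HOLD, rejected
w2: SYNC → SYNC → SYNC → SYNC → SYNC → SYNC → SYNC → LOCK → HOLD → SYNC → LOCK → LOCK → LOCK → LOCK → HOLD  → end HOLD, rejected
w3: SYNC → LOCK → LOCK → HOLD → SYNC → SYNC → LOCK → HOLD → HOLD → SYNC → LOCK → LOCK → HOLD  → end HOLD, rejected
w4: SYNC → LOCK → LOCK → LOCK → HOLD → SYNC → SYNC → SYNC → LOCK → HOLD → SYNC → SYNC → SYNC → SYNC  → end SYNC, rejected
w5: SYNC → SYNC → LOCK → HOLD → SYNC → SYNC → SYNC → SYNC → LOCK → HOLD → SYNC → SYNC → SYNC → LOCK → HOLD  → end HOLD, rejected

none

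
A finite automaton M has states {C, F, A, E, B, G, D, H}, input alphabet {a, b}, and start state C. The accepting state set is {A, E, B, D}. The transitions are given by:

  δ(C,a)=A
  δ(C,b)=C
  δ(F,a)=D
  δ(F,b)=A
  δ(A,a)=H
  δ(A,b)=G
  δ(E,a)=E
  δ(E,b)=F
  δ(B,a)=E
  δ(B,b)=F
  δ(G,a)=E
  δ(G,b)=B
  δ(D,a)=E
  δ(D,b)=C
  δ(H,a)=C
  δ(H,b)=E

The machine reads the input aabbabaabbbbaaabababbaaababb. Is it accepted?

No

C → A → H → E → F → D → C → A → H → E → F → A → G → E → E → E → F → D → C → A → G → B → E → E → E → F → D → C → C
End state C is not accepting.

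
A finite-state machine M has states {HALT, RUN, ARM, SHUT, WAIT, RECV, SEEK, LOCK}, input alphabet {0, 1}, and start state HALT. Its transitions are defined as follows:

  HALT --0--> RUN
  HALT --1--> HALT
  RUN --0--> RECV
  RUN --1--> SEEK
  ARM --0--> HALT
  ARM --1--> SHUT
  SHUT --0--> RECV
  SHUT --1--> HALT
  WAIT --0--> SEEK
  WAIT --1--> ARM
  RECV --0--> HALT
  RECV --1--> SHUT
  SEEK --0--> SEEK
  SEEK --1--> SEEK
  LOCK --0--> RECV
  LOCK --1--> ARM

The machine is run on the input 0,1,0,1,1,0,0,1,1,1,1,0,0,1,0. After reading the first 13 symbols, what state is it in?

Trace: HALT -0-> RUN -1-> SEEK -0-> SEEK -1-> SEEK -1-> SEEK -0-> SEEK -0-> SEEK -1-> SEEK -1-> SEEK -1-> SEEK -1-> SEEK -0-> SEEK -0-> SEEK
After 13 symbols: SEEK.

SEEK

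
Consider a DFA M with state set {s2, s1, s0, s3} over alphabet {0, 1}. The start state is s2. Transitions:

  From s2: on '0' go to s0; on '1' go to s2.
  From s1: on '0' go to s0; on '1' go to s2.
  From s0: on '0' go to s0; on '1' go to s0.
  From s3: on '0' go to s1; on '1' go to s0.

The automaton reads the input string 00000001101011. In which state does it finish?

s2 → s0 → s0 → s0 → s0 → s0 → s0 → s0 → s0 → s0 → s0 → s0 → s0 → s0 → s0

s0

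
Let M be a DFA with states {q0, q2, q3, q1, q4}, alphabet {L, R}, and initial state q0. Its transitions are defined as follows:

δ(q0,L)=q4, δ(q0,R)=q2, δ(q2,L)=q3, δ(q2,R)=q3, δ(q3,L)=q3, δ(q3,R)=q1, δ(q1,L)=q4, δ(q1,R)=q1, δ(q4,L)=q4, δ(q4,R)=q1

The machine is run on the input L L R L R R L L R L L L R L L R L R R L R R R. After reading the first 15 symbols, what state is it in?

Trace: q0 -L-> q4 -L-> q4 -R-> q1 -L-> q4 -R-> q1 -R-> q1 -L-> q4 -L-> q4 -R-> q1 -L-> q4 -L-> q4 -L-> q4 -R-> q1 -L-> q4 -L-> q4
After 15 symbols: q4.

q4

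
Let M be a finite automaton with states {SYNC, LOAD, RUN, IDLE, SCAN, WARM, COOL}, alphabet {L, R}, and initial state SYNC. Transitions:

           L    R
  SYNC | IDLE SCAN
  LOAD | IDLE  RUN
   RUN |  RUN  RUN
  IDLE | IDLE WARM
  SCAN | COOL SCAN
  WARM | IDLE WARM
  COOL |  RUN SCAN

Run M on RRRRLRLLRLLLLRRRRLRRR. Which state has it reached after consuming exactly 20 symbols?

RUN

Trace: SYNC -R-> SCAN -R-> SCAN -R-> SCAN -R-> SCAN -L-> COOL -R-> SCAN -L-> COOL -L-> RUN -R-> RUN -L-> RUN -L-> RUN -L-> RUN -L-> RUN -R-> RUN -R-> RUN -R-> RUN -R-> RUN -L-> RUN -R-> RUN -R-> RUN
After 20 symbols: RUN.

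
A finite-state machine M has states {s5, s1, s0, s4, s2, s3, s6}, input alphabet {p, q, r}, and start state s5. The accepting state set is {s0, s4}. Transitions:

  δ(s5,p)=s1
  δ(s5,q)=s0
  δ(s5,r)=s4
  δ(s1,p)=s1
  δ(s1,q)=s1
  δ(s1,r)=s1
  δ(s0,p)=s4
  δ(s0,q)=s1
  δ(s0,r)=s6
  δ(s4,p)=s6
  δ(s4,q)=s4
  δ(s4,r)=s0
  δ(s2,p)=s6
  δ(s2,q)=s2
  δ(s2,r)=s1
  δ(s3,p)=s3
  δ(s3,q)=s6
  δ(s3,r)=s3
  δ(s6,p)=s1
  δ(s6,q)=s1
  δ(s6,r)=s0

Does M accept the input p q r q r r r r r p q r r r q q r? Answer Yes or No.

Trace: s5 -p-> s1 -q-> s1 -r-> s1 -q-> s1 -r-> s1 -r-> s1 -r-> s1 -r-> s1 -r-> s1 -p-> s1 -q-> s1 -r-> s1 -r-> s1 -r-> s1 -q-> s1 -q-> s1 -r-> s1
End state s1 is not accepting.

No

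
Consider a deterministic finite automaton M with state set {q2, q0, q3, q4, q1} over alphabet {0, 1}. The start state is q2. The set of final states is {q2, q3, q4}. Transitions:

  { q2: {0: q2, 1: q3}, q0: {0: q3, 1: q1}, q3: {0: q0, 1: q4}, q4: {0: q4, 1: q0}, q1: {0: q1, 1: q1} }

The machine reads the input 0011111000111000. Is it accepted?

q2 → q2 → q2 → q3 → q4 → q0 → q1 → q1 → q1 → q1 → q1 → q1 → q1 → q1 → q1 → q1 → q1
End state q1 is not accepting.

No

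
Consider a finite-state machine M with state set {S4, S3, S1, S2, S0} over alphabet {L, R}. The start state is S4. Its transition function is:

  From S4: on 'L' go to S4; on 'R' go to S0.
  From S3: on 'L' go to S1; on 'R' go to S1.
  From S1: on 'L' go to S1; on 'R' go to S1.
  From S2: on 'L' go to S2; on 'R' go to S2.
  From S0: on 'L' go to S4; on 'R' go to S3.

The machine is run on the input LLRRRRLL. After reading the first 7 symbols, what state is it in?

start at S4
read 'L': S4 → S4
read 'L': S4 → S4
read 'R': S4 → S0
read 'R': S0 → S3
read 'R': S3 → S1
read 'R': S1 → S1
read 'L': S1 → S1
After 7 symbols: S1.

S1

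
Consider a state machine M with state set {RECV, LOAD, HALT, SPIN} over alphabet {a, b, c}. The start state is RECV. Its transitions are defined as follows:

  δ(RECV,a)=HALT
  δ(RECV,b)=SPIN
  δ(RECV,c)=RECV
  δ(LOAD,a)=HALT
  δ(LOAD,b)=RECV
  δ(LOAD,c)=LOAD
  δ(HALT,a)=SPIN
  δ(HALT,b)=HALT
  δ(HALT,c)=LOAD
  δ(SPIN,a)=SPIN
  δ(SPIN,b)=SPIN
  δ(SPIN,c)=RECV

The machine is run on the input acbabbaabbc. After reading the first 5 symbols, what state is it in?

start at RECV
read 'a': RECV → HALT
read 'c': HALT → LOAD
read 'b': LOAD → RECV
read 'a': RECV → HALT
read 'b': HALT → HALT
After 5 symbols: HALT.

HALT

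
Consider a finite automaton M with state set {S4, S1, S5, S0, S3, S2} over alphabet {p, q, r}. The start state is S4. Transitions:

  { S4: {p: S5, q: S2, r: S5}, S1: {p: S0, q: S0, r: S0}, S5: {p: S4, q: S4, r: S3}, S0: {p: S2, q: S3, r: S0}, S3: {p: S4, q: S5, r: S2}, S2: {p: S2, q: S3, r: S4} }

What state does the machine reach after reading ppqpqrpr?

Trace: S4 -p-> S5 -p-> S4 -q-> S2 -p-> S2 -q-> S3 -r-> S2 -p-> S2 -r-> S4

S4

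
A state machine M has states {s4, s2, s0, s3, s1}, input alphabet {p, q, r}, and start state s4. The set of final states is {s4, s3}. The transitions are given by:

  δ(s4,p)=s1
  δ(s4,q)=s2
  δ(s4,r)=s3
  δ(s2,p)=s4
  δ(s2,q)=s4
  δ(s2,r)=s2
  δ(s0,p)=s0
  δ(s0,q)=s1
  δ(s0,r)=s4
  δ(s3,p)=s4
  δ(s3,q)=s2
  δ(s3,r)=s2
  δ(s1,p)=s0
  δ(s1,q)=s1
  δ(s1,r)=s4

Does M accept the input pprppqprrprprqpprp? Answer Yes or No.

No

Trace: s4 -p-> s1 -p-> s0 -r-> s4 -p-> s1 -p-> s0 -q-> s1 -p-> s0 -r-> s4 -r-> s3 -p-> s4 -r-> s3 -p-> s4 -r-> s3 -q-> s2 -p-> s4 -p-> s1 -r-> s4 -p-> s1
End state s1 is not accepting.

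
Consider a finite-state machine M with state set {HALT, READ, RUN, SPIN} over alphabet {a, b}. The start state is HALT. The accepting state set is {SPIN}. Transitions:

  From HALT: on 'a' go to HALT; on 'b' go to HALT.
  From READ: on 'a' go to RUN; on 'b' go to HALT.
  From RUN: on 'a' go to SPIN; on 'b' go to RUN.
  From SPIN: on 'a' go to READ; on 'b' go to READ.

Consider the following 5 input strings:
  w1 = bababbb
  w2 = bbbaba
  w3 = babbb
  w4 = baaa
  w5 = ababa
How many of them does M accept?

0

w1:
  start at HALT
  read 'b': HALT → HALT
  read 'a': HALT → HALT
  read 'b': HALT → HALT
  read 'a': HALT → HALT
  read 'b': HALT → HALT
  read 'b': HALT → HALT
  read 'b': HALT → HALT
  end HALT, rejected
w2:
  start at HALT
  read 'b': HALT → HALT
  read 'b': HALT → HALT
  read 'b': HALT → HALT
  read 'a': HALT → HALT
  read 'b': HALT → HALT
  read 'a': HALT → HALT
  end HALT, rejected
w3:
  start at HALT
  read 'b': HALT → HALT
  read 'a': HALT → HALT
  read 'b': HALT → HALT
  read 'b': HALT → HALT
  read 'b': HALT → HALT
  end HALT, rejected
w4:
  start at HALT
  read 'b': HALT → HALT
  read 'a': HALT → HALT
  read 'a': HALT → HALT
  read 'a': HALT → HALT
  end HALT, rejected
w5:
  start at HALT
  read 'a': HALT → HALT
  read 'b': HALT → HALT
  read 'a': HALT → HALT
  read 'b': HALT → HALT
  read 'a': HALT → HALT
  end HALT, rejected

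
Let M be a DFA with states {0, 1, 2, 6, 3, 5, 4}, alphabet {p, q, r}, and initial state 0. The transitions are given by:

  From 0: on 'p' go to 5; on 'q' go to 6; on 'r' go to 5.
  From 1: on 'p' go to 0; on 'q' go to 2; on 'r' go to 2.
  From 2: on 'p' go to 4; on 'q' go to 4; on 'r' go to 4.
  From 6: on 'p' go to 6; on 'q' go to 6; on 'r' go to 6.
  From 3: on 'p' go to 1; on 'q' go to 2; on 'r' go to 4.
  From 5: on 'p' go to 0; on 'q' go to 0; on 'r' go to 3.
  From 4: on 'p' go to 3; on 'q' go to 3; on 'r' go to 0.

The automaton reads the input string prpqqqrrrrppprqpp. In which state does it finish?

3

start at 0
read 'p': 0 → 5
read 'r': 5 → 3
read 'p': 3 → 1
read 'q': 1 → 2
read 'q': 2 → 4
read 'q': 4 → 3
read 'r': 3 → 4
read 'r': 4 → 0
read 'r': 0 → 5
read 'r': 5 → 3
read 'p': 3 → 1
read 'p': 1 → 0
read 'p': 0 → 5
read 'r': 5 → 3
read 'q': 3 → 2
read 'p': 2 → 4
read 'p': 4 → 3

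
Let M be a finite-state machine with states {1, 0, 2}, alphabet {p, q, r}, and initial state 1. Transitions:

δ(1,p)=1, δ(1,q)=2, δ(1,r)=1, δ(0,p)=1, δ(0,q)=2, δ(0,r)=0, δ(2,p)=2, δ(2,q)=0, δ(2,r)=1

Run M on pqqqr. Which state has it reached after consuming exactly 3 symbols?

0

1 → 1 → 2 → 0
After 3 symbols: 0.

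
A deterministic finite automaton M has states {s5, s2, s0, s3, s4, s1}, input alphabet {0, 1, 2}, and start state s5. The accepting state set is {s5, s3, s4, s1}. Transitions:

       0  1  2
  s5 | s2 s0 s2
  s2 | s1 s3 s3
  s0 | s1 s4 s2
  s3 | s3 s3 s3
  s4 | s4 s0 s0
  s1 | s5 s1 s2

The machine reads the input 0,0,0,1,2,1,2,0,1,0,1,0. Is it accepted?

Trace: s5 -0-> s2 -0-> s1 -0-> s5 -1-> s0 -2-> s2 -1-> s3 -2-> s3 -0-> s3 -1-> s3 -0-> s3 -1-> s3 -0-> s3
End state s3 is accepting.

Yes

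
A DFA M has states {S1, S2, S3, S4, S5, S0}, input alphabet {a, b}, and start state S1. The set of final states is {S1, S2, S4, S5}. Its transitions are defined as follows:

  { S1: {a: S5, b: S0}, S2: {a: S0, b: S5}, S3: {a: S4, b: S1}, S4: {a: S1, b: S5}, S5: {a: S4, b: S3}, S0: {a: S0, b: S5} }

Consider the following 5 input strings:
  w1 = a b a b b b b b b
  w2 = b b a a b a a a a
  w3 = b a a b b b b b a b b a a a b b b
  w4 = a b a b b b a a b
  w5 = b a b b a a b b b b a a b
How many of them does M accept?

2

w1: Trace: S1 -a-> S5 -b-> S3 -a-> S4 -b-> S5 -b-> S3 -b-> S1 -b-> S0 -b-> S5 -b-> S3  → end S3, rejected
w2: Trace: S1 -b-> S0 -b-> S5 -a-> S4 -a-> S1 -b-> S0 -a-> S0 -a-> S0 -a-> S0 -a-> S0  → end S0, rejected
w3: Trace: S1 -b-> S0 -a-> S0 -a-> S0 -b-> S5 -b-> S3 -b-> S1 -b-> S0 -b-> S5 -a-> S4 -b-> S5 -b-> S3 -a-> S4 -a-> S1 -a-> S5 -b-> S3 -b-> S1 -b-> S0  → end S0, rejected
w4: Trace: S1 -a-> S5 -b-> S3 -a-> S4 -b-> S5 -b-> S3 -b-> S1 -a-> S5 -a-> S4 -b-> S5  → end S5, accepted
w5: Trace: S1 -b-> S0 -a-> S0 -b-> S5 -b-> S3 -a-> S4 -a-> S1 -b-> S0 -b-> S5 -b-> S3 -b-> S1 -a-> S5 -a-> S4 -b-> S5  → end S5, accepted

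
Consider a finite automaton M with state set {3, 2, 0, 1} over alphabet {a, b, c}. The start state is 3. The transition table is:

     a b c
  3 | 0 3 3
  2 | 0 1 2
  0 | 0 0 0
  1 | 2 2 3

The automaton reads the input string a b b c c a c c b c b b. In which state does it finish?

0

Trace: 3 -a-> 0 -b-> 0 -b-> 0 -c-> 0 -c-> 0 -a-> 0 -c-> 0 -c-> 0 -b-> 0 -c-> 0 -b-> 0 -b-> 0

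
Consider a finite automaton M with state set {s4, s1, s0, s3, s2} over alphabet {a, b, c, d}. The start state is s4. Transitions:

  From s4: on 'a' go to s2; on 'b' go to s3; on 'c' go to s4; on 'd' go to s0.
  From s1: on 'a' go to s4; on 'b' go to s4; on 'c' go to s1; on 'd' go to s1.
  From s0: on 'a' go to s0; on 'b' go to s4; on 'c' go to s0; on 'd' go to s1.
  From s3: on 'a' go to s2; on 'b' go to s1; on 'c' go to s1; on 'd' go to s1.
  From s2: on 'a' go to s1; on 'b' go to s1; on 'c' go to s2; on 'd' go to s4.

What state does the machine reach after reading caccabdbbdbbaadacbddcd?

start at s4
read 'c': s4 → s4
read 'a': s4 → s2
read 'c': s2 → s2
read 'c': s2 → s2
read 'a': s2 → s1
read 'b': s1 → s4
read 'd': s4 → s0
read 'b': s0 → s4
read 'b': s4 → s3
read 'd': s3 → s1
read 'b': s1 → s4
read 'b': s4 → s3
read 'a': s3 → s2
read 'a': s2 → s1
read 'd': s1 → s1
read 'a': s1 → s4
read 'c': s4 → s4
read 'b': s4 → s3
read 'd': s3 → s1
read 'd': s1 → s1
read 'c': s1 → s1
read 'd': s1 → s1

s1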